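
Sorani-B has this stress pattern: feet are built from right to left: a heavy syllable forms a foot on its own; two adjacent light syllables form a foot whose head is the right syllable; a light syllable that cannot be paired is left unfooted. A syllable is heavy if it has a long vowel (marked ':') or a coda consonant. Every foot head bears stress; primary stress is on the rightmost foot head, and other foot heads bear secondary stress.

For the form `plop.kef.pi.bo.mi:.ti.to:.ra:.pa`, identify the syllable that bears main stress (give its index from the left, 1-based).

8

Weights: 1 plop H, 2 kef H, 3 pi L, 4 bo L, 5 mi: H, 6 ti L, 7 to: H, 8 ra: H, 9 pa L.
Parse right to left (heavy = foot alone; LL = one foot; stranded L unfooted): (ˈplop) (ˈkef) (pi.ˈbo) (ˈmi:) ti (ˈto:) (ˈra:) pa.
Foot heads: 1, 2, 4, 5, 7, 8.
Primary stress on the rightmost head = syllable 8.
Primary stress: syllable 8 → plop.kef.pi.bo.mi:.ti.to:.ˈra:.pa.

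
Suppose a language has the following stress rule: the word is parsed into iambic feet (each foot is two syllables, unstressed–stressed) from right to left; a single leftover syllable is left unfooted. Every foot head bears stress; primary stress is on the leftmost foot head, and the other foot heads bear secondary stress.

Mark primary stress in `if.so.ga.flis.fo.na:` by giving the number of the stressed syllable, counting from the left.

Parse right to left into iambic (σˈσ) feet: (if.ˈso) (ga.ˈflis) (fo.ˈna:).
Foot heads (stressed positions): 2, 4, 6.
End Rule Leftmost: primary stress on the leftmost head = syllable 2.
Primary stress: syllable 2 → if.ˈso.ga.flis.fo.na:.

2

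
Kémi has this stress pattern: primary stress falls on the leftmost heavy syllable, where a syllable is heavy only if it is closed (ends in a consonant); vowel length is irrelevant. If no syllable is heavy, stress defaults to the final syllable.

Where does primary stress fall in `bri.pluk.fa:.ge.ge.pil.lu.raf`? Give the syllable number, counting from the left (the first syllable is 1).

2

Weights: 1 bri L, 2 pluk H, 3 fa: L, 4 ge L, 5 ge L, 6 pil H, 7 lu L, 8 raf H.
Heavy syllables in the domain: 2, 6, 8. The leftmost is syllable 2 (pluk).
Primary stress: syllable 2 → bri.ˈpluk.fa:.ge.ge.pil.lu.raf.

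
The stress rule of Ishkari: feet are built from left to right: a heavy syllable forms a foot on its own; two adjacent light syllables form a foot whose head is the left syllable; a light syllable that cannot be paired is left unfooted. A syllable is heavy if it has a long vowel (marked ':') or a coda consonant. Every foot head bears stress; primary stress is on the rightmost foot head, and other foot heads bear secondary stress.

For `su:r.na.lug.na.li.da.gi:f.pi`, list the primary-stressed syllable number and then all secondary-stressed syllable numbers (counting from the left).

primary 7, secondary 1, 3, 4

Weights: 1 su:r H, 2 na L, 3 lug H, 4 na L, 5 li L, 6 da L, 7 gi:f H, 8 pi L.
Parse left to right (heavy = foot alone; LL = one foot; stranded L unfooted): (ˈsu:r) na (ˈlug) (ˈna.li) da (ˈgi:f) pi.
Foot heads: 1, 3, 4, 7.
Primary stress on the rightmost head = syllable 7.
Secondary stress on 1, 3, 4: ˌsu:r.na.ˌlug.ˌna.li.da.ˈgi:f.pi.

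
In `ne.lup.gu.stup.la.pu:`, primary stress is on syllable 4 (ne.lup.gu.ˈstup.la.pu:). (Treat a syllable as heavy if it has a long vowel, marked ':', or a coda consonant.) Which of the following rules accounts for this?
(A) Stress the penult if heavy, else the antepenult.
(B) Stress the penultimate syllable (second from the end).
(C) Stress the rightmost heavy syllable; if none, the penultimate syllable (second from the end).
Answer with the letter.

Rule A → syllable 4 ✓.
Rule B → syllable 5 (observed: 4).
Rule C → syllable 6 (observed: 4).

A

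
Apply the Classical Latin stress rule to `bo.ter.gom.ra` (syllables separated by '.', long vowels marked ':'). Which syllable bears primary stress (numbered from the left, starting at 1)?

3

Classical Latin: stress the penult if heavy (long vowel or closed), else the antepenult.
Weights: 2 ter H, 3 gom H, 4 ra L.
The penult (syllable 3, gom) is heavy, so it takes stress.
Stress on syllable 3: bo.ter.ˈgom.ra.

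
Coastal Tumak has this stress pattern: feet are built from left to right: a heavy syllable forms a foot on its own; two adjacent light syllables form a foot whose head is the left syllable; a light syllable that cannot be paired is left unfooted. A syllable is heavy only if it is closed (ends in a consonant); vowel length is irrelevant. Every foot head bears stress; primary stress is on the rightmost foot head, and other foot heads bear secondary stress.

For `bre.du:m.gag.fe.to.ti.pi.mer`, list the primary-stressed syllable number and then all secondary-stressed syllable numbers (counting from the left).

primary 8, secondary 2, 3, 4, 6

Weights: 1 bre L, 2 du:m H, 3 gag H, 4 fe L, 5 to L, 6 ti L, 7 pi L, 8 mer H.
Parse left to right (heavy = foot alone; LL = one foot; stranded L unfooted): bre (ˈdu:m) (ˈgag) (ˈfe.to) (ˈti.pi) (ˈmer).
Foot heads: 2, 3, 4, 6, 8.
Primary stress on the rightmost head = syllable 8.
Secondary stress on 2, 3, 4, 6: bre.ˌdu:m.ˌgag.ˌfe.to.ˌti.pi.ˈmer.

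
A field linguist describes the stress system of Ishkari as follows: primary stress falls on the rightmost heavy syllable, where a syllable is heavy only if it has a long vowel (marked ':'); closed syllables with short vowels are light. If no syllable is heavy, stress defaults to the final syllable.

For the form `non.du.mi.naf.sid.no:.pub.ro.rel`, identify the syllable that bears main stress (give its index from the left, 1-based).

6

Weights: 1 non L, 2 du L, 3 mi L, 4 naf L, 5 sid L, 6 no: H, 7 pub L, 8 ro L, 9 rel L.
Heavy syllables in the domain: 6. The rightmost is syllable 6 (no:).
Primary stress: syllable 6 → non.du.mi.naf.sid.ˈno:.pub.ro.rel.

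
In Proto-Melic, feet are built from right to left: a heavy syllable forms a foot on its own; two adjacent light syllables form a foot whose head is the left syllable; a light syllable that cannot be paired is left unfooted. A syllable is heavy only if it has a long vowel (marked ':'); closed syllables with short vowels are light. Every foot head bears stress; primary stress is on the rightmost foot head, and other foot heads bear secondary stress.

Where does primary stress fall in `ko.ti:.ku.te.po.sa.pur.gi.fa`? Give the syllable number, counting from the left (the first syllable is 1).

Weights: 1 ko L, 2 ti: H, 3 ku L, 4 te L, 5 po L, 6 sa L, 7 pur L, 8 gi L, 9 fa L.
Parse right to left (heavy = foot alone; LL = one foot; stranded L unfooted): ko (ˈti:) ku (ˈte.po) (ˈsa.pur) (ˈgi.fa).
Foot heads: 2, 4, 6, 8.
Primary stress on the rightmost head = syllable 8.
Primary stress: syllable 8 → ko.ti:.ku.te.po.sa.pur.ˈgi.fa.

8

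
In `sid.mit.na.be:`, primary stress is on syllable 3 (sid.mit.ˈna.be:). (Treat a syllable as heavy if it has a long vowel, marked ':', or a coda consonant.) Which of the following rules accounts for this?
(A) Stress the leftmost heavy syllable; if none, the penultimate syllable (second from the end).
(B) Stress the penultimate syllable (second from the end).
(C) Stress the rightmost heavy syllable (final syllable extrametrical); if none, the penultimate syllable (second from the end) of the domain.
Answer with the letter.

Rule A → syllable 1 (observed: 3).
Rule B → syllable 3 ✓.
Rule C → syllable 2 (observed: 3).

B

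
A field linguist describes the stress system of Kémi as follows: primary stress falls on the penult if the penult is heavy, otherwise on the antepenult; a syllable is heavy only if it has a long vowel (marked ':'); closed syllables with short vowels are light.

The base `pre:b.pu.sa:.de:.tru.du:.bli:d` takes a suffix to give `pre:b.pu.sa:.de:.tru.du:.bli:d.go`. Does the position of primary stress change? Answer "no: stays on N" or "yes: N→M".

yes: 6→7

Base `pre:b.pu.sa:.de:.tru.du:.bli:d` (7 syllables):
  Weights: 5 tru L, 6 du: H, 7 bli:d H.
  The penult (syllable 6, du:) is heavy, so it takes stress.
  → primary stress on syllable 6.
Suffixed `pre:b.pu.sa:.de:.tru.du:.bli:d.go` (8 syllables):
  Weights: 6 du: H, 7 bli:d H, 8 go L.
  The penult (syllable 7, bli:d) is heavy, so it takes stress.
  → primary stress on syllable 7.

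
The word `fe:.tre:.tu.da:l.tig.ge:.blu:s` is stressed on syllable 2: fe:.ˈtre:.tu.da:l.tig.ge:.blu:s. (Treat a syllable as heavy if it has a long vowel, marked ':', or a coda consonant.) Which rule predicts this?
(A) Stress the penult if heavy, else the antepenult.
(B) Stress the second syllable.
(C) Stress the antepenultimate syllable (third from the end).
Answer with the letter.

B

Rule A → syllable 6 (observed: 2).
Rule B → syllable 2 ✓.
Rule C → syllable 5 (observed: 2).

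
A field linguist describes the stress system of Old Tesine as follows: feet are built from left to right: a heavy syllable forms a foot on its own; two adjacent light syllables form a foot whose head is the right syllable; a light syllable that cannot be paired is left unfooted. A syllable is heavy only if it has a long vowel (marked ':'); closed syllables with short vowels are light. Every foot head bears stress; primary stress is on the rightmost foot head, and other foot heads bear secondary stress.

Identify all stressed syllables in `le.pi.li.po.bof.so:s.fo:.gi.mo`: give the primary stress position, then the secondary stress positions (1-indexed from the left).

Weights: 1 le L, 2 pi L, 3 li L, 4 po L, 5 bof L, 6 so:s H, 7 fo: H, 8 gi L, 9 mo L.
Parse left to right (heavy = foot alone; LL = one foot; stranded L unfooted): (le.ˈpi) (li.ˈpo) bof (ˈso:s) (ˈfo:) (gi.ˈmo).
Foot heads: 2, 4, 6, 7, 9.
Primary stress on the rightmost head = syllable 9.
Secondary stress on 2, 4, 6, 7: le.ˌpi.li.ˌpo.bof.ˌso:s.ˌfo:.gi.ˈmo.

primary 9, secondary 2, 4, 6, 7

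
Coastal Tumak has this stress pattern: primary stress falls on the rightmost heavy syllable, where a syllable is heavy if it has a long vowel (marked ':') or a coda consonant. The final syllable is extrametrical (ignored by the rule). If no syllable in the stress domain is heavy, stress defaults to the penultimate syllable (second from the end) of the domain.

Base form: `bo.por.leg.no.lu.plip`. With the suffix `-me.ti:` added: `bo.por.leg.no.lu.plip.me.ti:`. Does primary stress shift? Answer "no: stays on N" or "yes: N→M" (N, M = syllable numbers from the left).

Base `bo.por.leg.no.lu.plip` (6 syllables):
  The final syllable (6, plip) is extrametrical; the stress domain is syllables 1–5.
  Weights: 1 bo L, 2 por H, 3 leg H, 4 no L, 5 lu L.
  Heavy syllables in the domain: 2, 3. The rightmost is syllable 3 (leg).
  → primary stress on syllable 3.
Suffixed `bo.por.leg.no.lu.plip.me.ti:` (8 syllables):
  The final syllable (8, ti:) is extrametrical; the stress domain is syllables 1–7.
  Weights: 1 bo L, 2 por H, 3 leg H, 4 no L, 5 lu L, 6 plip H, 7 me L.
  Heavy syllables in the domain: 2, 3, 6. The rightmost is syllable 6 (plip).
  → primary stress on syllable 6.

yes: 3→6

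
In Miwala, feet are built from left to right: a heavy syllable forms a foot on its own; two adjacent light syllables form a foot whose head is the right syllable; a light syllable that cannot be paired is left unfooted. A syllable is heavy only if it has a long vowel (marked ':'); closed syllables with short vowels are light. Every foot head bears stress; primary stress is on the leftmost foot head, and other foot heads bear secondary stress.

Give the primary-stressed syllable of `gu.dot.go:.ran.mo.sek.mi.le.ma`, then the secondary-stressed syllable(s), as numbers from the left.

Weights: 1 gu L, 2 dot L, 3 go: H, 4 ran L, 5 mo L, 6 sek L, 7 mi L, 8 le L, 9 ma L.
Parse left to right (heavy = foot alone; LL = one foot; stranded L unfooted): (gu.ˈdot) (ˈgo:) (ran.ˈmo) (sek.ˈmi) (le.ˈma).
Foot heads: 2, 3, 5, 7, 9.
Primary stress on the leftmost head = syllable 2.
Secondary stress on 3, 5, 7, 9: gu.ˈdot.ˌgo:.ran.ˌmo.sek.ˌmi.le.ˌma.

primary 2, secondary 3, 5, 7, 9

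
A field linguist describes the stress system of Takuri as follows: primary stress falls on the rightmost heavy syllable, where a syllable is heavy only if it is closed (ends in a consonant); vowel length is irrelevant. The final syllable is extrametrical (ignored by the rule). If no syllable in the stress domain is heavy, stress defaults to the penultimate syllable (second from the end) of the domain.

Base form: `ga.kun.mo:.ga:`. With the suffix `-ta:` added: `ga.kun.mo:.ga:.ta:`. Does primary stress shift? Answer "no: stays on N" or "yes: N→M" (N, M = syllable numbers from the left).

Base `ga.kun.mo:.ga:` (4 syllables):
  The final syllable (4, ga:) is extrametrical; the stress domain is syllables 1–3.
  Weights: 1 ga L, 2 kun H, 3 mo: L.
  Heavy syllables in the domain: 2. The rightmost is syllable 2 (kun).
  → primary stress on syllable 2.
Suffixed `ga.kun.mo:.ga:.ta:` (5 syllables):
  The final syllable (5, ta:) is extrametrical; the stress domain is syllables 1–4.
  Weights: 1 ga L, 2 kun H, 3 mo: L, 4 ga: L.
  Heavy syllables in the domain: 2. The rightmost is syllable 2 (kun).
  → primary stress on syllable 2.

no: stays on 2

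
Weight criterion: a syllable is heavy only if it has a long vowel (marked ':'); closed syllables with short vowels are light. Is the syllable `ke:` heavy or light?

`ke:`: long vowel, open (no coda). Long vowel → heavy.

heavy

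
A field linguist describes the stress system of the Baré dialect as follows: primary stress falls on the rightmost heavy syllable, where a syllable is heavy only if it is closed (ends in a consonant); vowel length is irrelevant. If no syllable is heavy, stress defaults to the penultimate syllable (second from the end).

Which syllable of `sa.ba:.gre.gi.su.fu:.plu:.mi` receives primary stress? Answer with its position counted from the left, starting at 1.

Weights: 1 sa L, 2 ba: L, 3 gre L, 4 gi L, 5 su L, 6 fu: L, 7 plu: L, 8 mi L.
No heavy syllable in the domain; default to the penultimate syllable (second from the end) = syllable 7.
Primary stress: syllable 7 → sa.ba:.gre.gi.su.fu:.ˈplu:.mi.

7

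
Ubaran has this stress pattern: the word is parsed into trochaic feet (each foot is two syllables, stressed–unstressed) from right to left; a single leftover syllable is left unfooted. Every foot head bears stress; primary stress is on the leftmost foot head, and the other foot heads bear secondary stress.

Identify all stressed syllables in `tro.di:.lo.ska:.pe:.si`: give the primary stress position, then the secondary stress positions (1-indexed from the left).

Parse right to left into trochaic (ˈσσ) feet: (ˈtro.di:) (ˈlo.ska:) (ˈpe:.si).
Foot heads (stressed positions): 1, 3, 5.
End Rule Leftmost: primary stress on the leftmost head = syllable 1.
Secondary stress on 3, 5: ˈtro.di:.ˌlo.ska:.ˌpe:.si.

primary 1, secondary 3, 5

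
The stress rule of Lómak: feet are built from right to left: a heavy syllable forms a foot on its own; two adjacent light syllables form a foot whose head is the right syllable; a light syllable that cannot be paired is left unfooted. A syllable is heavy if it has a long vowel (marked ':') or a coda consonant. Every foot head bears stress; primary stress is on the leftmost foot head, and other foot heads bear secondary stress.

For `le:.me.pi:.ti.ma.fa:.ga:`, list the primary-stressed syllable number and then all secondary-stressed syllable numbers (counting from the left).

primary 1, secondary 3, 5, 6, 7

Weights: 1 le: H, 2 me L, 3 pi: H, 4 ti L, 5 ma L, 6 fa: H, 7 ga: H.
Parse right to left (heavy = foot alone; LL = one foot; stranded L unfooted): (ˈle:) me (ˈpi:) (ti.ˈma) (ˈfa:) (ˈga:).
Foot heads: 1, 3, 5, 6, 7.
Primary stress on the leftmost head = syllable 1.
Secondary stress on 3, 5, 6, 7: ˈle:.me.ˌpi:.ti.ˌma.ˌfa:.ˌga:.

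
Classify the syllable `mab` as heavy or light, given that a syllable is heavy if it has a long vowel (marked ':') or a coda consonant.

`mab`: short vowel, closed (coda /b/). Closed → heavy.

heavy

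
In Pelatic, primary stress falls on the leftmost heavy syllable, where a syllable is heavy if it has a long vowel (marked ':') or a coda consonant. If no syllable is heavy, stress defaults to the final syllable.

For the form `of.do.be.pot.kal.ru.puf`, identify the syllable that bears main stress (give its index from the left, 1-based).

Weights: 1 of H, 2 do L, 3 be L, 4 pot H, 5 kal H, 6 ru L, 7 puf H.
Heavy syllables in the domain: 1, 4, 5, 7. The leftmost is syllable 1 (of).
Primary stress: syllable 1 → ˈof.do.be.pot.kal.ru.puf.

1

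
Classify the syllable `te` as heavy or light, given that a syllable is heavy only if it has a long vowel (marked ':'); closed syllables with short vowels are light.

`te`: short vowel, open (no coda). Short vowel → light.

light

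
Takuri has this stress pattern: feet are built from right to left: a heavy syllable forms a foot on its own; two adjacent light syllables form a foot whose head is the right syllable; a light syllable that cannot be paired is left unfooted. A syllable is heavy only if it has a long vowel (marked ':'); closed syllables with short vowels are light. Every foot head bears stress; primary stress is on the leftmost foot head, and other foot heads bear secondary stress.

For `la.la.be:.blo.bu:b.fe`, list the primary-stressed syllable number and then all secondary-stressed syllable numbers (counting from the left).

primary 2, secondary 3, 5

Weights: 1 la L, 2 la L, 3 be: H, 4 blo L, 5 bu:b H, 6 fe L.
Parse right to left (heavy = foot alone; LL = one foot; stranded L unfooted): (la.ˈla) (ˈbe:) blo (ˈbu:b) fe.
Foot heads: 2, 3, 5.
Primary stress on the leftmost head = syllable 2.
Secondary stress on 3, 5: la.ˈla.ˌbe:.blo.ˌbu:b.fe.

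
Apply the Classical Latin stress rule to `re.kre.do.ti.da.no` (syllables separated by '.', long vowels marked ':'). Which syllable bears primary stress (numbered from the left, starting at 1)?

4

Classical Latin: stress the penult if heavy (long vowel or closed), else the antepenult.
Weights: 4 ti L, 5 da L, 6 no L.
The penult (syllable 5, da) is light, so stress falls on the antepenult (syllable 4, ti).
Stress on syllable 4: re.kre.do.ˈti.da.no.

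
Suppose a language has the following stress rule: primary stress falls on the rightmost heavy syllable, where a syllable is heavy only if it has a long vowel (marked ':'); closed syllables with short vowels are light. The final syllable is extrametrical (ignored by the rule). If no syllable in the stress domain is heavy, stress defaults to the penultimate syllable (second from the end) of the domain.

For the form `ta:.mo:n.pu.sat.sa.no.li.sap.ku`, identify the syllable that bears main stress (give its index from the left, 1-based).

2

The final syllable (9, ku) is extrametrical; the stress domain is syllables 1–8.
Weights: 1 ta: H, 2 mo:n H, 3 pu L, 4 sat L, 5 sa L, 6 no L, 7 li L, 8 sap L.
Heavy syllables in the domain: 1, 2. The rightmost is syllable 2 (mo:n).
Primary stress: syllable 2 → ta:.ˈmo:n.pu.sat.sa.no.li.sap.ku.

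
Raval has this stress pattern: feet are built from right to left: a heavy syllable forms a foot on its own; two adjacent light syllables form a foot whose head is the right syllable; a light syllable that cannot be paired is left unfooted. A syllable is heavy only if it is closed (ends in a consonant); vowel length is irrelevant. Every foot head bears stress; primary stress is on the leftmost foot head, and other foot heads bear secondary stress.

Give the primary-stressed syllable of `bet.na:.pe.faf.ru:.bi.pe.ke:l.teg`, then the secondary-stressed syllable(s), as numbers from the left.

Weights: 1 bet H, 2 na: L, 3 pe L, 4 faf H, 5 ru: L, 6 bi L, 7 pe L, 8 ke:l H, 9 teg H.
Parse right to left (heavy = foot alone; LL = one foot; stranded L unfooted): (ˈbet) (na:.ˈpe) (ˈfaf) ru: (bi.ˈpe) (ˈke:l) (ˈteg).
Foot heads: 1, 3, 4, 7, 8, 9.
Primary stress on the leftmost head = syllable 1.
Secondary stress on 3, 4, 7, 8, 9: ˈbet.na:.ˌpe.ˌfaf.ru:.bi.ˌpe.ˌke:l.ˌteg.

primary 1, secondary 3, 4, 7, 8, 9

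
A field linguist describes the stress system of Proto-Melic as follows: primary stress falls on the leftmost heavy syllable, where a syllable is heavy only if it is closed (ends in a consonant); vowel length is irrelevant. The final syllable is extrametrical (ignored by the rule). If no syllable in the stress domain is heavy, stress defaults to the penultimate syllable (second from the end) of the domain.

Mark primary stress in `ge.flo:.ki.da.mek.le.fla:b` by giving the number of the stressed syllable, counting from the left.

5

The final syllable (7, fla:b) is extrametrical; the stress domain is syllables 1–6.
Weights: 1 ge L, 2 flo: L, 3 ki L, 4 da L, 5 mek H, 6 le L.
Heavy syllables in the domain: 5. The leftmost is syllable 5 (mek).
Primary stress: syllable 5 → ge.flo:.ki.da.ˈmek.le.fla:b.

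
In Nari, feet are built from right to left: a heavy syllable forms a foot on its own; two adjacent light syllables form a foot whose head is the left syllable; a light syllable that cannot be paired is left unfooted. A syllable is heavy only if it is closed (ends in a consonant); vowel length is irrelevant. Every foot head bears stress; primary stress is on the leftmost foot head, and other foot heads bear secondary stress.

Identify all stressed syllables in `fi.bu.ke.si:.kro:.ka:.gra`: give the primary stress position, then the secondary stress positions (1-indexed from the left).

Weights: 1 fi L, 2 bu L, 3 ke L, 4 si: L, 5 kro: L, 6 ka: L, 7 gra L.
Parse right to left (heavy = foot alone; LL = one foot; stranded L unfooted): fi (ˈbu.ke) (ˈsi:.kro:) (ˈka:.gra).
Foot heads: 2, 4, 6.
Primary stress on the leftmost head = syllable 2.
Secondary stress on 4, 6: fi.ˈbu.ke.ˌsi:.kro:.ˌka:.gra.

primary 2, secondary 4, 6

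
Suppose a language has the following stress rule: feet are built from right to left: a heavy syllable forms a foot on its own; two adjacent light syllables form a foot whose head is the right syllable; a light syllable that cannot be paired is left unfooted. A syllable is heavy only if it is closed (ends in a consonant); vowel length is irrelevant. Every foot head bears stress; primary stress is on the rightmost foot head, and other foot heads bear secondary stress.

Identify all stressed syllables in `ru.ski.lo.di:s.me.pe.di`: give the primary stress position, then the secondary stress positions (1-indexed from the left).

primary 7, secondary 3, 4

Weights: 1 ru L, 2 ski L, 3 lo L, 4 di:s H, 5 me L, 6 pe L, 7 di L.
Parse right to left (heavy = foot alone; LL = one foot; stranded L unfooted): ru (ski.ˈlo) (ˈdi:s) me (pe.ˈdi).
Foot heads: 3, 4, 7.
Primary stress on the rightmost head = syllable 7.
Secondary stress on 3, 4: ru.ski.ˌlo.ˌdi:s.me.pe.ˈdi.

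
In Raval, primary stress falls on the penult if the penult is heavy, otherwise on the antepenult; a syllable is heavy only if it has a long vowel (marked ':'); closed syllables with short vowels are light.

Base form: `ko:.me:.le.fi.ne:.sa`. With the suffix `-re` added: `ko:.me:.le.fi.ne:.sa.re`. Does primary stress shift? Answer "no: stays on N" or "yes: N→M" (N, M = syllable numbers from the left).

no: stays on 5

Base `ko:.me:.le.fi.ne:.sa` (6 syllables):
  Weights: 4 fi L, 5 ne: H, 6 sa L.
  The penult (syllable 5, ne:) is heavy, so it takes stress.
  → primary stress on syllable 5.
Suffixed `ko:.me:.le.fi.ne:.sa.re` (7 syllables):
  Weights: 5 ne: H, 6 sa L, 7 re L.
  The penult (syllable 6, sa) is light, so stress falls on the antepenult (syllable 5, ne:).
  → primary stress on syllable 5.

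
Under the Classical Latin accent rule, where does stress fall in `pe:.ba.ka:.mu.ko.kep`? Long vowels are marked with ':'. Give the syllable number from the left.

Classical Latin: stress the penult if heavy (long vowel or closed), else the antepenult.
Weights: 4 mu L, 5 ko L, 6 kep H.
The penult (syllable 5, ko) is light, so stress falls on the antepenult (syllable 4, mu).
Stress on syllable 4: pe:.ba.ka:.ˈmu.ko.kep.

4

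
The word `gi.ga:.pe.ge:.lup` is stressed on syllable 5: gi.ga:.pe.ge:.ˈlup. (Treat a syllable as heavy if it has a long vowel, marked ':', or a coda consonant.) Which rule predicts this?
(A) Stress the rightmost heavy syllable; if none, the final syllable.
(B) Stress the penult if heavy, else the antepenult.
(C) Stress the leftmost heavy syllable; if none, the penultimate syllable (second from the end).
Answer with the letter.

A

Rule A → syllable 5 ✓.
Rule B → syllable 4 (observed: 5).
Rule C → syllable 2 (observed: 5).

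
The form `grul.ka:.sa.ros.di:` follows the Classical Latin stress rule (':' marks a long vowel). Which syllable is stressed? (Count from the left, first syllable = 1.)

Classical Latin: stress the penult if heavy (long vowel or closed), else the antepenult.
Weights: 3 sa L, 4 ros H, 5 di: H.
The penult (syllable 4, ros) is heavy, so it takes stress.
Stress on syllable 4: grul.ka:.sa.ˈros.di:.

4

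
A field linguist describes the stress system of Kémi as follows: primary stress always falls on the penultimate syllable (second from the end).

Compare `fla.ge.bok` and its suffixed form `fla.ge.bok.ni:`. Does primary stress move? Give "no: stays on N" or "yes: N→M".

yes: 2→3

Base `fla.ge.bok` (3 syllables):
  The word has 3 syllables; the penultimate syllable (second from the end) is syllable 2 (ge).
  → primary stress on syllable 2.
Suffixed `fla.ge.bok.ni:` (4 syllables):
  The word has 4 syllables; the penultimate syllable (second from the end) is syllable 3 (bok).
  → primary stress on syllable 3.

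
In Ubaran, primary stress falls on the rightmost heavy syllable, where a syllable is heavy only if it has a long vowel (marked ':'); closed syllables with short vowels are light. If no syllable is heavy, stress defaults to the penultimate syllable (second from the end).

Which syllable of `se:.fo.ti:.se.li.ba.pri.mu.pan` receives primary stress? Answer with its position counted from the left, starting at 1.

Weights: 1 se: H, 2 fo L, 3 ti: H, 4 se L, 5 li L, 6 ba L, 7 pri L, 8 mu L, 9 pan L.
Heavy syllables in the domain: 1, 3. The rightmost is syllable 3 (ti:).
Primary stress: syllable 3 → se:.fo.ˈti:.se.li.ba.pri.mu.pan.

3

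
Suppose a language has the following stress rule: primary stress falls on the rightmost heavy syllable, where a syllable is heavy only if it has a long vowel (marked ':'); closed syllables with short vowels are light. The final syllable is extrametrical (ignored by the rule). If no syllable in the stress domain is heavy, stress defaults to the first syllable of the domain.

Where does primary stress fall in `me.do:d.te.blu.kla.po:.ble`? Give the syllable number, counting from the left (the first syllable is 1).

6

The final syllable (7, ble) is extrametrical; the stress domain is syllables 1–6.
Weights: 1 me L, 2 do:d H, 3 te L, 4 blu L, 5 kla L, 6 po: H.
Heavy syllables in the domain: 2, 6. The rightmost is syllable 6 (po:).
Primary stress: syllable 6 → me.do:d.te.blu.kla.ˈpo:.ble.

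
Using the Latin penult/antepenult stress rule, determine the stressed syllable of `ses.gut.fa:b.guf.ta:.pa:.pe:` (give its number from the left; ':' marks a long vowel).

6

Classical Latin: stress the penult if heavy (long vowel or closed), else the antepenult.
Weights: 5 ta: H, 6 pa: H, 7 pe: H.
The penult (syllable 6, pa:) is heavy, so it takes stress.
Stress on syllable 6: ses.gut.fa:b.guf.ta:.ˈpa:.pe:.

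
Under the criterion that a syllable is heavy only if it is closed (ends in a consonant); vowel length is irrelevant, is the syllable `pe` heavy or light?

`pe`: short vowel, open (no coda). Open (no coda) → light.

light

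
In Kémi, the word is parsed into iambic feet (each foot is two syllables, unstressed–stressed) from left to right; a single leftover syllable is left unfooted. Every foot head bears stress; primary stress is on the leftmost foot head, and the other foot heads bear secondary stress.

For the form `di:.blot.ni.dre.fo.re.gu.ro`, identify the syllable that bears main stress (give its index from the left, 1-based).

2

Parse left to right into iambic (σˈσ) feet: (di:.ˈblot) (ni.ˈdre) (fo.ˈre) (gu.ˈro).
Foot heads (stressed positions): 2, 4, 6, 8.
End Rule Leftmost: primary stress on the leftmost head = syllable 2.
Primary stress: syllable 2 → di:.ˈblot.ni.dre.fo.re.gu.ro.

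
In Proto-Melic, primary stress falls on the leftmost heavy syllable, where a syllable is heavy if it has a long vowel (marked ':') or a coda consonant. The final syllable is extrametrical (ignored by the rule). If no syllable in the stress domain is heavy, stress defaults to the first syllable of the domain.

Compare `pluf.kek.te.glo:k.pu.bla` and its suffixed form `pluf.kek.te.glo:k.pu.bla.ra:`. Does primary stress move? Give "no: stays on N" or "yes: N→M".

Base `pluf.kek.te.glo:k.pu.bla` (6 syllables):
  The final syllable (6, bla) is extrametrical; the stress domain is syllables 1–5.
  Weights: 1 pluf H, 2 kek H, 3 te L, 4 glo:k H, 5 pu L.
  Heavy syllables in the domain: 1, 2, 4. The leftmost is syllable 1 (pluf).
  → primary stress on syllable 1.
Suffixed `pluf.kek.te.glo:k.pu.bla.ra:` (7 syllables):
  The final syllable (7, ra:) is extrametrical; the stress domain is syllables 1–6.
  Weights: 1 pluf H, 2 kek H, 3 te L, 4 glo:k H, 5 pu L, 6 bla L.
  Heavy syllables in the domain: 1, 2, 4. The leftmost is syllable 1 (pluf).
  → primary stress on syllable 1.

no: stays on 1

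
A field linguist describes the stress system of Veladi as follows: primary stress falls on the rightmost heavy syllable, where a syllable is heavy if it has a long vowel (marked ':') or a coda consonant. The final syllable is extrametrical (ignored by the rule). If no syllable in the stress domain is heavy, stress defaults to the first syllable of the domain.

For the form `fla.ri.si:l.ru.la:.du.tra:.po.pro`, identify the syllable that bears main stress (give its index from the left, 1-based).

7

The final syllable (9, pro) is extrametrical; the stress domain is syllables 1–8.
Weights: 1 fla L, 2 ri L, 3 si:l H, 4 ru L, 5 la: H, 6 du L, 7 tra: H, 8 po L.
Heavy syllables in the domain: 3, 5, 7. The rightmost is syllable 7 (tra:).
Primary stress: syllable 7 → fla.ri.si:l.ru.la:.du.ˈtra:.po.pro.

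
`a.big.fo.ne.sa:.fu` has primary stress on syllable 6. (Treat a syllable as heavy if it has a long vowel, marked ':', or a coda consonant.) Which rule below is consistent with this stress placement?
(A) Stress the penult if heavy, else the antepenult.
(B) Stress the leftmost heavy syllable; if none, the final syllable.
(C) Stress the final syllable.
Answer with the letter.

Rule A → syllable 5 (observed: 6).
Rule B → syllable 2 (observed: 6).
Rule C → syllable 6 ✓.

C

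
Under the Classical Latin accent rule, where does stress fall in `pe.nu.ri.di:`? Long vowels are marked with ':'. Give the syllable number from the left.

2

Classical Latin: stress the penult if heavy (long vowel or closed), else the antepenult.
Weights: 2 nu L, 3 ri L, 4 di: H.
The penult (syllable 3, ri) is light, so stress falls on the antepenult (syllable 2, nu).
Stress on syllable 2: pe.ˈnu.ri.di:.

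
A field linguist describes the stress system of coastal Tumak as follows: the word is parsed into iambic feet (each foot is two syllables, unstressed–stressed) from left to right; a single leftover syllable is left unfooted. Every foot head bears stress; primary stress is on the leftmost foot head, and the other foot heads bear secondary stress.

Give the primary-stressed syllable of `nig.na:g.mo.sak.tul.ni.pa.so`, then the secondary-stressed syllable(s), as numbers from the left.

primary 2, secondary 4, 6, 8

Parse left to right into iambic (σˈσ) feet: (nig.ˈna:g) (mo.ˈsak) (tul.ˈni) (pa.ˈso).
Foot heads (stressed positions): 2, 4, 6, 8.
End Rule Leftmost: primary stress on the leftmost head = syllable 2.
Secondary stress on 4, 6, 8: nig.ˈna:g.mo.ˌsak.tul.ˌni.pa.ˌso.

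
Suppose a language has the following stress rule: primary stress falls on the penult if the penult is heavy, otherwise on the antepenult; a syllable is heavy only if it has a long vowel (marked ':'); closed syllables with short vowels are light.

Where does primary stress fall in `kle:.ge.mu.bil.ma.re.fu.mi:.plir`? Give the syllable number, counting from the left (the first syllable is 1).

8

Weights: 7 fu L, 8 mi: H, 9 plir L.
The penult (syllable 8, mi:) is heavy, so it takes stress.
Primary stress: syllable 8 → kle:.ge.mu.bil.ma.re.fu.ˈmi:.plir.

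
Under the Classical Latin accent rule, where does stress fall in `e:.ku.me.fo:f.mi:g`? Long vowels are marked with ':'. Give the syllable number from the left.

Classical Latin: stress the penult if heavy (long vowel or closed), else the antepenult.
Weights: 3 me L, 4 fo:f H, 5 mi:g H.
The penult (syllable 4, fo:f) is heavy, so it takes stress.
Stress on syllable 4: e:.ku.me.ˈfo:f.mi:g.

4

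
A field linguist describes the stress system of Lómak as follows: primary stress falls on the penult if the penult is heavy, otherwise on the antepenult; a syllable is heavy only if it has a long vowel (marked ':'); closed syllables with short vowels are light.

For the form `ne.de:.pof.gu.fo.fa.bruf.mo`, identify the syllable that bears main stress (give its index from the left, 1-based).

6

Weights: 6 fa L, 7 bruf L, 8 mo L.
The penult (syllable 7, bruf) is light, so stress falls on the antepenult (syllable 6, fa).
Primary stress: syllable 6 → ne.de:.pof.gu.fo.ˈfa.bruf.mo.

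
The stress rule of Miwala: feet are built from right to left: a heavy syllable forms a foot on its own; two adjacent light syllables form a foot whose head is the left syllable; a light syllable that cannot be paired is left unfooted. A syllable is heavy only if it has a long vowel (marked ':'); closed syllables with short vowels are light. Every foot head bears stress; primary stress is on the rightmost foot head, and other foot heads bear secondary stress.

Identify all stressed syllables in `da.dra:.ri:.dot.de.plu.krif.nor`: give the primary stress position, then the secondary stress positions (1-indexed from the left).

primary 7, secondary 2, 3, 5

Weights: 1 da L, 2 dra: H, 3 ri: H, 4 dot L, 5 de L, 6 plu L, 7 krif L, 8 nor L.
Parse right to left (heavy = foot alone; LL = one foot; stranded L unfooted): da (ˈdra:) (ˈri:) dot (ˈde.plu) (ˈkrif.nor).
Foot heads: 2, 3, 5, 7.
Primary stress on the rightmost head = syllable 7.
Secondary stress on 2, 3, 5: da.ˌdra:.ˌri:.dot.ˌde.plu.ˈkrif.nor.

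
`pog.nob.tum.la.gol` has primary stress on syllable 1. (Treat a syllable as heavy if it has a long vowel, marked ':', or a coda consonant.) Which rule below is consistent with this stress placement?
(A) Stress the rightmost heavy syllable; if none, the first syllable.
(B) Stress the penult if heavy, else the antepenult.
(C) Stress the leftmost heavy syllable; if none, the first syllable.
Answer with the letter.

Rule A → syllable 5 (observed: 1).
Rule B → syllable 3 (observed: 1).
Rule C → syllable 1 ✓.

C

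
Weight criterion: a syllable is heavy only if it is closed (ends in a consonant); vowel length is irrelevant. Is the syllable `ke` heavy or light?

`ke`: short vowel, open (no coda). Open (no coda) → light.

light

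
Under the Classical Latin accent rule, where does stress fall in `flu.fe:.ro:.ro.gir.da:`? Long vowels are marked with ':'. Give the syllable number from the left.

5

Classical Latin: stress the penult if heavy (long vowel or closed), else the antepenult.
Weights: 4 ro L, 5 gir H, 6 da: H.
The penult (syllable 5, gir) is heavy, so it takes stress.
Stress on syllable 5: flu.fe:.ro:.ro.ˈgir.da:.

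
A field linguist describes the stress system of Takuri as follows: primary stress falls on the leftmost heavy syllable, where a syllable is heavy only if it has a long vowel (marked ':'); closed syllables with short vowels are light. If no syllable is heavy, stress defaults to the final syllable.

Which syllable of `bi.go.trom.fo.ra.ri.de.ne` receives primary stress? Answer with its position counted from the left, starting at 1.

8

Weights: 1 bi L, 2 go L, 3 trom L, 4 fo L, 5 ra L, 6 ri L, 7 de L, 8 ne L.
No heavy syllable in the domain; default to the final syllable = syllable 8.
Primary stress: syllable 8 → bi.go.trom.fo.ra.ri.de.ˈne.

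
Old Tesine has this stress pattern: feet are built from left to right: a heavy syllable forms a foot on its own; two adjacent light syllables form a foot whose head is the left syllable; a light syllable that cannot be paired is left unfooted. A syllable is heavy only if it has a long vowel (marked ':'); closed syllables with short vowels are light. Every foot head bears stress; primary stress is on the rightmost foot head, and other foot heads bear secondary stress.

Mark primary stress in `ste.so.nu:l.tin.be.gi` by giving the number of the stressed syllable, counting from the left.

Weights: 1 ste L, 2 so L, 3 nu:l H, 4 tin L, 5 be L, 6 gi L.
Parse left to right (heavy = foot alone; LL = one foot; stranded L unfooted): (ˈste.so) (ˈnu:l) (ˈtin.be) gi.
Foot heads: 1, 3, 4.
Primary stress on the rightmost head = syllable 4.
Primary stress: syllable 4 → ste.so.nu:l.ˈtin.be.gi.

4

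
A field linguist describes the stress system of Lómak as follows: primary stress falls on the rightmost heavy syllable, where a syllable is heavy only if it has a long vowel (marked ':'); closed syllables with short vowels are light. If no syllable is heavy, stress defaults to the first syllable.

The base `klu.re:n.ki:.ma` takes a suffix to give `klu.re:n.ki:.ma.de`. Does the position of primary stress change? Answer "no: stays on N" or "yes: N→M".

no: stays on 3

Base `klu.re:n.ki:.ma` (4 syllables):
  Weights: 1 klu L, 2 re:n H, 3 ki: H, 4 ma L.
  Heavy syllables in the domain: 2, 3. The rightmost is syllable 3 (ki:).
  → primary stress on syllable 3.
Suffixed `klu.re:n.ki:.ma.de` (5 syllables):
  Weights: 1 klu L, 2 re:n H, 3 ki: H, 4 ma L, 5 de L.
  Heavy syllables in the domain: 2, 3. The rightmost is syllable 3 (ki:).
  → primary stress on syllable 3.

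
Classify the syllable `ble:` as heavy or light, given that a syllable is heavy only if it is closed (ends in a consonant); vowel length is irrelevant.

light

`ble:`: long vowel, open (no coda). Open (no coda) → light.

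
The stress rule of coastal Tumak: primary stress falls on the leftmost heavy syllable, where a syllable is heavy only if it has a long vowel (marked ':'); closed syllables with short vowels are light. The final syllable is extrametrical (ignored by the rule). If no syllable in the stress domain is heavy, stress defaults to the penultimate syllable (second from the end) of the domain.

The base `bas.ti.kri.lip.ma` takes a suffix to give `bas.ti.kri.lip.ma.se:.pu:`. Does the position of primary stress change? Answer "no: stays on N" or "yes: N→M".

Base `bas.ti.kri.lip.ma` (5 syllables):
  The final syllable (5, ma) is extrametrical; the stress domain is syllables 1–4.
  Weights: 1 bas L, 2 ti L, 3 kri L, 4 lip L.
  No heavy syllable in the domain; default to the penultimate syllable (second from the end) of the domain = syllable 3.
  → primary stress on syllable 3.
Suffixed `bas.ti.kri.lip.ma.se:.pu:` (7 syllables):
  The final syllable (7, pu:) is extrametrical; the stress domain is syllables 1–6.
  Weights: 1 bas L, 2 ti L, 3 kri L, 4 lip L, 5 ma L, 6 se: H.
  Heavy syllables in the domain: 6. The leftmost is syllable 6 (se:).
  → primary stress on syllable 6.

yes: 3→6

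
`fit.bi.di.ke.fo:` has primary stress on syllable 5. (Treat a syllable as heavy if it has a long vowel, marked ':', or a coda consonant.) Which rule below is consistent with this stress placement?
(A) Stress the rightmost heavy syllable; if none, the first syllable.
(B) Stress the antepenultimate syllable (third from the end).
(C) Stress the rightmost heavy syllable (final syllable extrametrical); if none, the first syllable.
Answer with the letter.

A

Rule A → syllable 5 ✓.
Rule B → syllable 3 (observed: 5).
Rule C → syllable 1 (observed: 5).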